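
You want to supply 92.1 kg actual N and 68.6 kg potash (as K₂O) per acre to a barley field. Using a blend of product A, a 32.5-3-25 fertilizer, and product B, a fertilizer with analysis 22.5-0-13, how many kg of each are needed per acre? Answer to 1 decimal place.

Let a = kg of product A, b = kg of product B (per acre).
N: 0.325·a + 0.225·b = 92.1
K₂O: 0.25·a + 0.13·b = 68.6
Solving simultaneously: a = 247.286, b = 52.1429.

247.3 kg product A, 52.1 kg product B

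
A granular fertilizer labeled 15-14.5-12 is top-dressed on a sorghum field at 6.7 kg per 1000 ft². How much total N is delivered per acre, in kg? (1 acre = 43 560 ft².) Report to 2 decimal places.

nitrogen per 1000 ft² = 6.7 × 15% = 1.005 kg.
Convert to per acre: 1.005 × 43.56 = 43.7778 kg.

43.78 kg N per acre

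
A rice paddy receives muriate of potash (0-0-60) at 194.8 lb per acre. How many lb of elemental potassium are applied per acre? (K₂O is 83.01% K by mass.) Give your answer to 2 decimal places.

97.02 lb K per acre

K₂O per acre = 194.8 × 60% = 116.88 lb.
Elemental K = 116.88 × 0.8301 = 97.0221 lb per acre.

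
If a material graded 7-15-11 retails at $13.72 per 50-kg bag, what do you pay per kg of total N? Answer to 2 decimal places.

$3.92 per kg N

N in bag = 50 × 7% = 3.5 kg.
Cost per kg N = $13.72 / 3.5 = $3.9200.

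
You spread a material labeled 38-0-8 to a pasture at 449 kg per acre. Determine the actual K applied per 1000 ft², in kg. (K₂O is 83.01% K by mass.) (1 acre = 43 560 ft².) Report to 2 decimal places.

0.68 kg K per thousand sq ft

K₂O per acre = 449 × 8% = 35.92 kg.
Elemental K = 35.92 × 0.8301 = 29.8172 kg per acre.
Convert to per 1000 ft²: 29.8172 × 0.0229568 = 0.684509 kg.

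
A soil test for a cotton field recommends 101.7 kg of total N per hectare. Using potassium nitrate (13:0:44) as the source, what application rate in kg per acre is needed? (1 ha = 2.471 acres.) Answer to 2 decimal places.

316.60 kg of product per acre

Product per hectare = 101.7 / 13% = 782.308 kg.
Convert to per acre: 782.308 × 0.404694 = 316.596 kg.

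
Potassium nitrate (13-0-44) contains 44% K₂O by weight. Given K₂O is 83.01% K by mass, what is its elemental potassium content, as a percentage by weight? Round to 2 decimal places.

36.52% K

%K = 44 × 0.8301 = 36.5244%.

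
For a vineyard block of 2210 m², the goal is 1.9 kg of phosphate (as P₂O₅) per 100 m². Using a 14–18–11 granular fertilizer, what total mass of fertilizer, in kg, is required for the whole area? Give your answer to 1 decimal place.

233.3 kg

Product per 100 m² = 1.9 / 18% = 10.5556 kg.
Total product = 10.5556 × 2210 / 100 = 233.278 kg.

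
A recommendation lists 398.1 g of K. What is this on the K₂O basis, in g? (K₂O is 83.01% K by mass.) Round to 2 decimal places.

479.58 g K₂O

K₂O = 398.1 / 0.8301 = 479.581 g.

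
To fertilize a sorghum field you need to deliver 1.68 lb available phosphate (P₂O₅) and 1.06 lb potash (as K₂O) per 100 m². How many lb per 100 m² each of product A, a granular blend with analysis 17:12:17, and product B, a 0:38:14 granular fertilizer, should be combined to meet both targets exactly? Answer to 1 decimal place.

3.5 lb product A, 3.3 lb product B

Per-100 m² balance (a = product A, b = product B):
P₂O₅: 0.12·a + 0.38·b = 1.68
K₂O: 0.17·a + 0.14·b = 1.06
From row1: a = (1.68 − 0.38·b) / 0.12.
Into row2: 0.17·(1.68 − 0.38·b)/0.12 + 0.14·b = 1.06 → b = 3.31381, a = 3.50628.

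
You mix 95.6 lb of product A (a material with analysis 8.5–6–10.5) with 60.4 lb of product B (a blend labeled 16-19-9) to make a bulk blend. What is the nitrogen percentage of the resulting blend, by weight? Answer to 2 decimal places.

11.40% N

Total mass = 95.6 + 60.4 = 156 lb.
N mass = 8.5%×95.6 + 16%×60.4 = 17.79 lb.
% N = 17.79 / 156 = 11.4038%.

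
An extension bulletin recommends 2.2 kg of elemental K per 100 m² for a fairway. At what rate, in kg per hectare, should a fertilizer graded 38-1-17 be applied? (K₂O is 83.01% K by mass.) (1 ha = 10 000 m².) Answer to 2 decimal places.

1558.99 kg of product per hectare

As K₂O: 2.2 / 0.8301 = 2.65028 kg per 100 m².
Product per 100 m² = 2.65028 / 17% = 15.5899 kg.
Convert to per hectare: 15.5899 × 100 = 1558.9901 kg.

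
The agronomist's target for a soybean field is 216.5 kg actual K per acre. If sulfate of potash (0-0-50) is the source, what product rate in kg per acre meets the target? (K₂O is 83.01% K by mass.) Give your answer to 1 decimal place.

As K₂O: 216.5 / 0.8301 = 260.812 kg per acre.
Product per acre = 260.812 / 50% = 521.624 kg.

521.6 kg of product per acre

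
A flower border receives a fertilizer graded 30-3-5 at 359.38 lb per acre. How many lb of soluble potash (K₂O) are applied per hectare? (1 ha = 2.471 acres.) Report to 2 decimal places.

K₂O per acre = 359.38 × 5% = 17.969 lb.
Convert to per hectare: 17.969 × 2.471 = 44.4014 lb.

44.40 lb K₂O per hectare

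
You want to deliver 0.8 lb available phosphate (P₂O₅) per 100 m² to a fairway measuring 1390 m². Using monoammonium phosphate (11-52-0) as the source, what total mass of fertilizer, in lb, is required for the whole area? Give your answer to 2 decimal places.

Product per 100 m² = 0.8 / 52% = 1.53846 lb.
Total product = 1.53846 × 1390 / 100 = 21.3846 lb.

21.38 lb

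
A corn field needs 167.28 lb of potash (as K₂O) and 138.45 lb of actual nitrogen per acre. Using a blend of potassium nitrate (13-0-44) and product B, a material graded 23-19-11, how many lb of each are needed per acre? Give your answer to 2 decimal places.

267.49 lb potassium nitrate, 450.77 lb product B

Let a = lb of potassium nitrate, b = lb of product B (per acre).
K₂O: 0.44·a + 0.11·b = 167.28
N: 0.13·a + 0.23·b = 138.45
Eliminate a: (row1) − 0.44/0.13·(row2) → -0.668462·b = -301.32, so b = 450.766.
Back-substitute: a = (167.28 − 0.11·450.766) / 0.44 = 267.4902.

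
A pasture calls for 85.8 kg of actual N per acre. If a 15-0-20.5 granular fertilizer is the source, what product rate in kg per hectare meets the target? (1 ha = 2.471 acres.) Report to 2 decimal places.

Product per acre = 85.8 / 15% = 572 kg.
Convert to per hectare: 572 × 2.471 = 1413.412 kg.

1413.41 kg of product per hectare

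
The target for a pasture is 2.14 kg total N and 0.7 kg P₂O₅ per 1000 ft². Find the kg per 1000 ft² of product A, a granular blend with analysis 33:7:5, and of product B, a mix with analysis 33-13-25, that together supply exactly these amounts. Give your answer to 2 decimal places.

Per-1000 ft² balance (a = product A, b = product B):
N: 0.33·a + 0.33·b = 2.14
P₂O₅: 0.07·a + 0.13·b = 0.7
From row1: a = (2.14 − 0.33·b) / 0.33.
Into row2: 0.07·(2.14 − 0.33·b)/0.33 + 0.13·b = 0.7 → b = 4.10101, a = 2.38384.

2.38 kg product A, 4.10 kg product B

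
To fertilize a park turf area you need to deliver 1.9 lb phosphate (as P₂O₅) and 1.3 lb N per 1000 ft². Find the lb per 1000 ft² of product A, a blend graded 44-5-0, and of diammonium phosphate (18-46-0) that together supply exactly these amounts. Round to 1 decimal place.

Let a = lb of product A, b = lb of diammonium phosphate (per 1000 ft²).
P₂O₅: 0.05·a + 0.46·b = 1.9
N: 0.44·a + 0.18·b = 1.3
Solving simultaneously: a = 1.32368, b = 3.98656.

1.3 lb product A, 4.0 lb diammonium phosphate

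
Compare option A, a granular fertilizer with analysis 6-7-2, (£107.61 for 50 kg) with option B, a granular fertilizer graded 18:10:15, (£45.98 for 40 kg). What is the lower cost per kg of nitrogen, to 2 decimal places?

£6.39 per kg N (option B)

option A: N per bag = 50 × 6% = 3 kg; cost = 107.61 / 3 = £35.8700/kg N.
option B: N per bag = 40 × 18% = 7.2 kg; cost = 45.98 / 7.2 = £6.3861/kg N.
option B is cheaper.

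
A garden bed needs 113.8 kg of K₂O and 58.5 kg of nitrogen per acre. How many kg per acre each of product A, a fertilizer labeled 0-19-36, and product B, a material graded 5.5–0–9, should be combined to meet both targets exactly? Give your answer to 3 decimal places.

50.202 kg product A, 1063.636 kg product B

Per-acre balance (a = product A, b = product B):
K₂O: 0.36·a + 0.09·b = 113.8
N: 0·a + 0.055·b = 58.5
Solving simultaneously: a = 50.20202, b = 1063.6364.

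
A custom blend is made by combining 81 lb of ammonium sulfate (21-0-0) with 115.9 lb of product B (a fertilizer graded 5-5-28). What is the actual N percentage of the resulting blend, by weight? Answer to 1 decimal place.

Total mass = 81 + 115.9 = 196.9 lb.
N mass = 21%×81 + 5%×115.9 = 22.805 lb.
% N = 22.805 / 196.9 = 11.582%.

11.6% N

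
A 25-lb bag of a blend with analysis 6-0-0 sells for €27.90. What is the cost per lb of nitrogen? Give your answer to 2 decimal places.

€18.60 per lb N

N in bag = 25 × 6% = 1.5 lb.
Cost per lb N = €27.90 / 1.5 = €18.6000.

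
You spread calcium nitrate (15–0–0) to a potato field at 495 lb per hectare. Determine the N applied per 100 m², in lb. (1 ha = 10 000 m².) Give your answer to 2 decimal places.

nitrogen per hectare = 495 × 15% = 74.25 lb.
Convert to per 100 m²: 74.25 × 0.01 = 0.7425 lb.

0.74 lb N per hundred sq m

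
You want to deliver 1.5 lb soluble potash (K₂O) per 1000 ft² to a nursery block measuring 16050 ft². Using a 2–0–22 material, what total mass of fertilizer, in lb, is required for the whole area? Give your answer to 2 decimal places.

Product per 1000 ft² = 1.5 / 22% = 6.81818 lb.
Total product = 6.81818 × 16050 / 1000 = 109.432 lb.

109.43 lb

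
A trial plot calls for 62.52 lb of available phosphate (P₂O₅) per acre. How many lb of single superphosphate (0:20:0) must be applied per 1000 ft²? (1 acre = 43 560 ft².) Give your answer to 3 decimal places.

7.176 lb of product per thousand sq ft

Product per acre = 62.52 / 20% = 312.6 lb.
Convert to per 1000 ft²: 312.6 × 0.0229568 = 7.17631 lb.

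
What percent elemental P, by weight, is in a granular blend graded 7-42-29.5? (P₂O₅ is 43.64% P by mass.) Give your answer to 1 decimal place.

18.3% P

%P = 42 × 0.4364 = 18.3288%.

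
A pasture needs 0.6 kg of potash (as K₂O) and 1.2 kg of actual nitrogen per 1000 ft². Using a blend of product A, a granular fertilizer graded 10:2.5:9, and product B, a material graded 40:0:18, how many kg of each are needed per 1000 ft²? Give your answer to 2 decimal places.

With a, b = kg per 1000 ft² of product A and product B:
K₂O: 0.09·a + 0.18·b = 0.6
N: 0.1·a + 0.4·b = 1.2
From row1: a = (0.6 − 0.18·b) / 0.09.
Into row2: 0.1·(0.6 − 0.18·b)/0.09 + 0.4·b = 1.2 → b = 2.66667, a = 1.33333.

1.33 kg product A, 2.67 kg product B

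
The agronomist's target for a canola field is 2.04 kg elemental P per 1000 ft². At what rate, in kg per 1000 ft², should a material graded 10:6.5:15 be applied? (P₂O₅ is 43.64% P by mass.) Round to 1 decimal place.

As P₂O₅: 2.04 / 0.4364 = 4.67461 kg per 1000 ft².
Product per 1000 ft² = 4.67461 / 6.5% = 71.9171 kg.

71.9 kg of product per thousand sq ft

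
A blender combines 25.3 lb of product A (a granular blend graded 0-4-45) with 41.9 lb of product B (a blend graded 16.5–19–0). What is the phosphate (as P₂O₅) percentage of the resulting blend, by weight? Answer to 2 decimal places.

13.35% P₂O₅

Total mass = 25.3 + 41.9 = 67.2 lb.
P₂O₅ mass = 4%×25.3 + 19%×41.9 = 8.973 lb.
% P₂O₅ = 8.973 / 67.2 = 13.3527%.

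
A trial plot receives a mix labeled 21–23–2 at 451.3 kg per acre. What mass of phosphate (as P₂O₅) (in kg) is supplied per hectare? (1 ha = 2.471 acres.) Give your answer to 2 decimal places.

P₂O₅ per acre = 451.3 × 23% = 103.799 kg.
Convert to per hectare: 103.799 × 2.471 = 256.487 kg.

256.49 kg P₂O₅ per hectare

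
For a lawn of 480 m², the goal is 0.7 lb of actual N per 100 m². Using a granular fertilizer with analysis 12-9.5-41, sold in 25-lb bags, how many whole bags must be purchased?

2 bags

Product per 100 m² = 0.7 / 12% = 5.83333 lb.
Total product = 5.83333 × 480 / 100 = 28 lb.
Bags = ⌈28 / 25⌉ = 2.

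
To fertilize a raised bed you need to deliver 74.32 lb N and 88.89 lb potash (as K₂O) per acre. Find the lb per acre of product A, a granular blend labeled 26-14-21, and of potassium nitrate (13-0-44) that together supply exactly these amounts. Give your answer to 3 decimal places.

Per-acre balance (a = product A, b = potassium nitrate):
N: 0.26·a + 0.13·b = 74.32
K₂O: 0.21·a + 0.44·b = 88.89
From row1: a = (74.32 − 0.13·b) / 0.26.
Into row2: 0.21·(74.32 − 0.13·b)/0.26 + 0.44·b = 88.89 → b = 86.1561, a = 242.7681.

242.768 lb product A, 86.156 lb potassium nitrate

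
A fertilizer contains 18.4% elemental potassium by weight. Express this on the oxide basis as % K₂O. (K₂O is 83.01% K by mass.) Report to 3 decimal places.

22.166% K₂O

%K₂O = 18.4 / 0.8301 = 22.166004%.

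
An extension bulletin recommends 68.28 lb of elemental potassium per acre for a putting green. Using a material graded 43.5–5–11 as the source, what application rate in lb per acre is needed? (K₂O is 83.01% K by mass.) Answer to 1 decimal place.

747.8 lb of product per acre

As K₂O: 68.28 / 0.8301 = 82.2551 lb per acre.
Product per acre = 82.2551 / 11% = 747.774 lb.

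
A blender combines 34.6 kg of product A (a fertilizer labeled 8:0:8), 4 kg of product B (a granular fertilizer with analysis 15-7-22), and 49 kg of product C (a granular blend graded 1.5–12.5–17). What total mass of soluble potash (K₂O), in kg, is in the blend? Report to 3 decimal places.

11.978 kg K₂O

K₂O mass = 8%×34.6 + 22%×4 + 17%×49 = 11.978 kg.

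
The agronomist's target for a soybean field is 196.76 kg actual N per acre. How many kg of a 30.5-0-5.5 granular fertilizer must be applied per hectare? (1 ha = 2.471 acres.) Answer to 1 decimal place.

Product per acre = 196.76 / 30.5% = 645.115 kg.
Convert to per hectare: 645.115 × 2.471 = 1594.08 kg.

1594.1 kg of product per hectare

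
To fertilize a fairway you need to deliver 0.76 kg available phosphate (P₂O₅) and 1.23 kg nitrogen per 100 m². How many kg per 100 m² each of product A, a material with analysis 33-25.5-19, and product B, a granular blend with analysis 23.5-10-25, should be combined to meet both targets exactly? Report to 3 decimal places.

With a, b = kg per 100 m² of product A and product B:
P₂O₅: 0.255·a + 0.1·b = 0.76
N: 0.33·a + 0.235·b = 1.23
Eliminate b: (row1) − 0.1/0.235·(row2) → 0.114574·a = 0.236596, so a = 2.064995.
Then b = (1.23 − 0.33·2.064995) / 0.235 = 2.33426.

2.065 kg product A, 2.334 kg product B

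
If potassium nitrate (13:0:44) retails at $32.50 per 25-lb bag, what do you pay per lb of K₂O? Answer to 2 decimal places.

K₂O in bag = 25 × 44% = 11 lb.
Cost per lb K₂O = $32.50 / 11 = $2.9545.

$2.95 per lb K₂O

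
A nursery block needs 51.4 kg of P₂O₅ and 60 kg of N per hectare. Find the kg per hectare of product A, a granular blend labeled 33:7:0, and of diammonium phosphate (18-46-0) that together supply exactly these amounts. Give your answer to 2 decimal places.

Let a = kg of product A, b = kg of diammonium phosphate (per hectare).
P₂O₅: 0.07·a + 0.46·b = 51.4
N: 0.33·a + 0.18·b = 60
Eliminate a: (row1) − 0.07/0.33·(row2) → 0.421818·b = 38.6727, so b = 91.681.
Back-substitute: a = (51.4 − 0.46·91.681) / 0.07 = 131.8103.

131.81 kg product A, 91.68 kg diammonium phosphate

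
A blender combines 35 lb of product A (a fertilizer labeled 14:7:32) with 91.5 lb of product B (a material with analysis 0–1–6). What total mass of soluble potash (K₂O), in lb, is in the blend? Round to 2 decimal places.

K₂O mass = 32%×35 + 6%×91.5 = 16.69 lb.

16.69 lb K₂O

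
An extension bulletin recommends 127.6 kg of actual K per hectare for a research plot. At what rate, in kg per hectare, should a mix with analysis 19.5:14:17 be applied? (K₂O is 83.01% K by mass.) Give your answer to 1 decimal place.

904.2 kg of product per hectare

As K₂O: 127.6 / 0.8301 = 153.716 kg per hectare.
Product per hectare = 153.716 / 17% = 904.214 kg.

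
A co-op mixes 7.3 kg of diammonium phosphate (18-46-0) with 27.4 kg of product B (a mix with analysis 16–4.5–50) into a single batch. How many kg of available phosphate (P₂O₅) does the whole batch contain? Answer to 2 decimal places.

P₂O₅ mass = 46%×7.3 + 4.5%×27.4 = 4.591 kg.

4.59 kg P₂O₅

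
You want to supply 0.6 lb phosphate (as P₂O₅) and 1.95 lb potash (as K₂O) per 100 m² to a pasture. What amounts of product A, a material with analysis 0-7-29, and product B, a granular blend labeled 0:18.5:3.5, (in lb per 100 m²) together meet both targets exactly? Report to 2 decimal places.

6.64 lb product A, 0.73 lb product B

With a, b = lb per 100 m² of product A and product B:
P₂O₅: 0.07·a + 0.185·b = 0.6
K₂O: 0.29·a + 0.035·b = 1.95
Solving simultaneously: a = 6.63574, b = 0.732422.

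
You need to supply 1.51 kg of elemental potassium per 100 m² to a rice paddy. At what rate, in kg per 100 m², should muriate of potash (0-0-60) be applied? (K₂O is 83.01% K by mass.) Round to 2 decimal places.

3.03 kg of product per hundred sq m

As K₂O: 1.51 / 0.8301 = 1.81906 kg per 100 m².
Product per 100 m² = 1.81906 / 60% = 3.03176 kg.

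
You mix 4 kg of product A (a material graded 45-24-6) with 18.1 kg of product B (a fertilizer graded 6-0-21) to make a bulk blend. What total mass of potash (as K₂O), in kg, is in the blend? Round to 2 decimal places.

K₂O mass = 6%×4 + 21%×18.1 = 4.041 kg.

4.04 kg K₂O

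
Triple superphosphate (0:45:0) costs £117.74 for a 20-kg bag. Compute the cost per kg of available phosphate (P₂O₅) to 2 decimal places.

P₂O₅ in bag = 20 × 45% = 9 kg.
Cost per kg P₂O₅ = £117.74 / 9 = £13.0822.

£13.08 per kg P₂O₅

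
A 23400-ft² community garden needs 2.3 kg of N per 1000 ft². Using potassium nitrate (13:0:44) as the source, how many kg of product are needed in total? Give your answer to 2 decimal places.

414.00 kg

Product per 1000 ft² = 2.3 / 13% = 17.6923 kg.
Total product = 17.6923 × 23400 / 1000 = 414 kg.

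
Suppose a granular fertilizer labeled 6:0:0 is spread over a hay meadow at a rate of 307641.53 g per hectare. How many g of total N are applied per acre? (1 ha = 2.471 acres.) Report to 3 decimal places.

7470.049 g N per acre

nitrogen per hectare = 307641.53 × 6% = 18458.5 g.
Convert to per acre: 18458.5 × 0.404694 = 7470.0493 g.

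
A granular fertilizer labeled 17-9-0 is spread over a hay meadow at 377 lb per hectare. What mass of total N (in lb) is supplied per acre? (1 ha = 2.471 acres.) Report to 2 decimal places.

nitrogen per hectare = 377 × 17% = 64.09 lb.
Convert to per acre: 64.09 × 0.404694 = 25.9369 lb.

25.94 lb N per acre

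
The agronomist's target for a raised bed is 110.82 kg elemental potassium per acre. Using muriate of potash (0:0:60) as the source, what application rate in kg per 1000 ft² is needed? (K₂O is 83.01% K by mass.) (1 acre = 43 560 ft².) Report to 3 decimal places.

5.108 kg of product per thousand sq ft

As K₂O: 110.82 / 0.8301 = 133.502 kg per acre.
Product per acre = 133.502 / 60% = 222.503 kg.
Convert to per 1000 ft²: 222.503 × 0.0229568 = 5.10797 kg.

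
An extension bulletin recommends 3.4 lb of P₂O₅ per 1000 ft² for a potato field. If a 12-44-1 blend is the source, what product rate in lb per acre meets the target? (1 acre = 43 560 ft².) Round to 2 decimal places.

336.60 lb of product per acre

Product per 1000 ft² = 3.4 / 44% = 7.72727 lb.
Convert to per acre: 7.72727 × 43.56 = 336.6 lb.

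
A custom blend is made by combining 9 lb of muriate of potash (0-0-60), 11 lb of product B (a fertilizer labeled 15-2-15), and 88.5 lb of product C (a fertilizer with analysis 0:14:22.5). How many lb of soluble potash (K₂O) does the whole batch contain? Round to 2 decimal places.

26.96 lb K₂O

K₂O mass = 60%×9 + 15%×11 + 22.5%×88.5 = 26.9625 lb.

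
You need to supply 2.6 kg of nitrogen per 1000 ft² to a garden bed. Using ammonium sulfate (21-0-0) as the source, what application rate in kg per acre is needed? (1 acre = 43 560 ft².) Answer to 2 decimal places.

539.31 kg of product per acre

Product per 1000 ft² = 2.6 / 21% = 12.381 kg.
Convert to per acre: 12.381 × 43.56 = 539.314 kg.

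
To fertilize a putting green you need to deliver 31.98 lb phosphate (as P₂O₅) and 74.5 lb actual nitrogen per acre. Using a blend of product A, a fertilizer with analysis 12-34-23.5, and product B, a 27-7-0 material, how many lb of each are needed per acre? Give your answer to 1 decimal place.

With a, b = lb per acre of product A and product B:
P₂O₅: 0.34·a + 0.07·b = 31.98
N: 0.12·a + 0.27·b = 74.5
Eliminate b: (row1) − 0.07/0.27·(row2) → 0.308889·a = 12.6652, so a = 41.0024.
Then b = (74.5 − 0.12·41.0024) / 0.27 = 257.703.

41.0 lb product A, 257.7 lb product B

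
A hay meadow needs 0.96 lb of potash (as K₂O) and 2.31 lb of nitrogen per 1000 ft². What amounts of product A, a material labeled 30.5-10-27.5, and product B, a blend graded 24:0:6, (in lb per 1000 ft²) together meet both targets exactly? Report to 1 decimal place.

Let a = lb of product A, b = lb of product B (per 1000 ft²).
K₂O: 0.275·a + 0.06·b = 0.96
N: 0.305·a + 0.24·b = 2.31
Eliminate a: (row1) − 0.275/0.305·(row2) → -0.156393·b = -1.12279, so b = 7.17925.
Back-substitute: a = (0.96 − 0.06·7.17925) / 0.275 = 1.92453.

1.9 lb product A, 7.2 lb product B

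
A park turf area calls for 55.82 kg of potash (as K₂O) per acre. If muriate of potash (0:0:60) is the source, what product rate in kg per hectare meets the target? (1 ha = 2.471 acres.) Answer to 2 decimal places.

Product per acre = 55.82 / 60% = 93.0333 kg.
Convert to per hectare: 93.0333 × 2.471 = 229.885 kg.

229.89 kg of product per hectare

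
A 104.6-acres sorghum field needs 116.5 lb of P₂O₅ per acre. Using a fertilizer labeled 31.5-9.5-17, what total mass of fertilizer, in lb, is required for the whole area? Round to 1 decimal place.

Product per acre = 116.5 / 9.5% = 1226.32 lb.
Total product = 1226.32 × 104.6 = 128272.63 lb.

128272.6 lb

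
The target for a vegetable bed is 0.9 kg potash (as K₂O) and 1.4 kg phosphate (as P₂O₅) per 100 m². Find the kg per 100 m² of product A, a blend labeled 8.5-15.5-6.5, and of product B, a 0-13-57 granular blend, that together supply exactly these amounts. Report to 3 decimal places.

Per-100 m² balance (a = product A, b = product B):
K₂O: 0.065·a + 0.57·b = 0.9
P₂O₅: 0.155·a + 0.13·b = 1.4
Eliminate a: (row1) − 0.065/0.155·(row2) → 0.515484·b = 0.312903, so b = 0.607009.
Back-substitute: a = (0.9 − 0.57·0.607009) / 0.065 = 8.52315.

8.523 kg product A, 0.607 kg product B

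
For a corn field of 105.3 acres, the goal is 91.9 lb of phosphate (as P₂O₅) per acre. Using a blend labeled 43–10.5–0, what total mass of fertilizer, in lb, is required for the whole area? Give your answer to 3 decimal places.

Product per acre = 91.9 / 10.5% = 875.238 lb.
Total product = 875.238 × 105.3 = 92162.5714 lb.

92162.571 lb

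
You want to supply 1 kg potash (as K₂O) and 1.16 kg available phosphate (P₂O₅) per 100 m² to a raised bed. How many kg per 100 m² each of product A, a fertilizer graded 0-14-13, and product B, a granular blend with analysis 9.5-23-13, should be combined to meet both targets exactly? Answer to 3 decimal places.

With a, b = kg per 100 m² of product A and product B:
K₂O: 0.13·a + 0.13·b = 1
P₂O₅: 0.14·a + 0.23·b = 1.16
From row1: a = (1 − 0.13·b) / 0.13.
Into row2: 0.14·(1 − 0.13·b)/0.13 + 0.23·b = 1.16 → b = 0.923077, a = 6.76923.

6.769 kg product A, 0.923 kg product B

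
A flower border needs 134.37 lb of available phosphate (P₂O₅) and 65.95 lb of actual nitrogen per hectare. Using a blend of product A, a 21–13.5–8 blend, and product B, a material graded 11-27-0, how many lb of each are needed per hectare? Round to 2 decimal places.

Per-hectare balance (a = product A, b = product B):
P₂O₅: 0.135·a + 0.27·b = 134.37
N: 0.21·a + 0.11·b = 65.95
From row1: a = (134.37 − 0.27·b) / 0.135.
Into row2: 0.21·(134.37 − 0.27·b)/0.135 + 0.11·b = 65.95 → b = 461.516, a = 72.3011.

72.30 lb product A, 461.52 lb product B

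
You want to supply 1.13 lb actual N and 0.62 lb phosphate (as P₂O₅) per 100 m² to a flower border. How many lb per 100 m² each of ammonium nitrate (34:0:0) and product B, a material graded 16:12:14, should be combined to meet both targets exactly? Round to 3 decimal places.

0.892 lb ammonium nitrate, 5.167 lb product B

With a, b = lb per 100 m² of ammonium nitrate and product B:
N: 0.34·a + 0.16·b = 1.13
P₂O₅: 0·a + 0.12·b = 0.62
Solving simultaneously: a = 0.892157, b = 5.16667.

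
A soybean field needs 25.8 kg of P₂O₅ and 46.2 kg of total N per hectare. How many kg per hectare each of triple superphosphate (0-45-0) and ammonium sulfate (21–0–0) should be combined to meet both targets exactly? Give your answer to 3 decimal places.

57.333 kg triple superphosphate, 220.000 kg ammonium sulfate

Per-hectare balance (a = triple superphosphate, b = ammonium sulfate):
P₂O₅: 0.45·a + 0·b = 25.8
N: 0·a + 0.21·b = 46.2
Solving simultaneously: a = 57.3333, b = 220.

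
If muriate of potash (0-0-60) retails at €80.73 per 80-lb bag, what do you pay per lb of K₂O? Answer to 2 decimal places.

K₂O in bag = 80 × 60% = 48 lb.
Cost per lb K₂O = €80.73 / 48 = €1.6819.

€1.68 per lb K₂O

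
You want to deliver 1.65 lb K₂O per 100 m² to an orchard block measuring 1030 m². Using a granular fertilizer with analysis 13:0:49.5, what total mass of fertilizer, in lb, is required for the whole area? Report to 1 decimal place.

Product per 100 m² = 1.65 / 49.5% = 3.33333 lb.
Total product = 3.33333 × 1030 / 100 = 34.3333 lb.

34.3 lb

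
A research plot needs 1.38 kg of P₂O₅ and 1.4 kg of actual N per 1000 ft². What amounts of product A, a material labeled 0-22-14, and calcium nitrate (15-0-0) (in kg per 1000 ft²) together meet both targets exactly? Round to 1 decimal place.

6.3 kg product A, 9.3 kg calcium nitrate

Let a = kg of product A, b = kg of calcium nitrate (per 1000 ft²).
P₂O₅: 0.22·a + 0·b = 1.38
N: 0·a + 0.15·b = 1.4
Solving simultaneously: a = 6.27273, b = 9.33333.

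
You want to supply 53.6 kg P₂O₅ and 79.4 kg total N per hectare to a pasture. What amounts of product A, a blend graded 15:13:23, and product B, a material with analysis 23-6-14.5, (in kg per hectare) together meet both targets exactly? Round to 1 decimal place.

Per-hectare balance (a = product A, b = product B):
P₂O₅: 0.13·a + 0.06·b = 53.6
N: 0.15·a + 0.23·b = 79.4
Eliminate b: (row1) − 0.06/0.23·(row2) → 0.0908696·a = 32.887, so a = 361.914.
Then b = (79.4 − 0.15·361.914) / 0.23 = 109.187.

361.9 kg product A, 109.2 kg product B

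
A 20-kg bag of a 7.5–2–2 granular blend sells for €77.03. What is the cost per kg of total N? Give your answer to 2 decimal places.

€51.35 per kg N

N in bag = 20 × 7.5% = 1.5 kg.
Cost per kg N = €77.03 / 1.5 = €51.3533.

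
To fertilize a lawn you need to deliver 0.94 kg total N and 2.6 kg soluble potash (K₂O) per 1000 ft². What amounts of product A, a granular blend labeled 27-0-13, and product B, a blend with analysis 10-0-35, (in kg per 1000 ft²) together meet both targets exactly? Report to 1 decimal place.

0.8 kg product A, 7.1 kg product B

With a, b = kg per 1000 ft² of product A and product B:
N: 0.27·a + 0.1·b = 0.94
K₂O: 0.13·a + 0.35·b = 2.6
Eliminate b: (row1) − 0.1/0.35·(row2) → 0.232857·a = 0.197143, so a = 0.846626.
Then b = (2.6 − 0.13·0.846626) / 0.35 = 7.11411.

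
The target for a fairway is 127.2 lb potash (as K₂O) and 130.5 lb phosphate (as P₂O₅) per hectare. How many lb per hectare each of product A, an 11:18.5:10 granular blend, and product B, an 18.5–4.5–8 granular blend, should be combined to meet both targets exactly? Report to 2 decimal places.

Let a = lb of product A, b = lb of product B (per hectare).
K₂O: 0.1·a + 0.08·b = 127.2
P₂O₅: 0.185·a + 0.045·b = 130.5
From row1: a = (127.2 − 0.08·b) / 0.1.
Into row2: 0.185·(127.2 − 0.08·b)/0.1 + 0.045·b = 130.5 → b = 1017.6699, a = 457.864.

457.86 lb product A, 1017.67 lb product B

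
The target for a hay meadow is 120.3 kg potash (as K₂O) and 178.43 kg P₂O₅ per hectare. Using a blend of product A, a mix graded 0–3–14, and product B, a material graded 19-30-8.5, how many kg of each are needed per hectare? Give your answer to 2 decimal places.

With a, b = kg per hectare of product A and product B:
K₂O: 0.14·a + 0.085·b = 120.3
P₂O₅: 0.03·a + 0.3·b = 178.43
From row1: a = (120.3 − 0.085·b) / 0.14.
Into row2: 0.03·(120.3 − 0.085·b)/0.14 + 0.3·b = 178.43 → b = 541.729, a = 530.379.

530.38 kg product A, 541.73 kg product B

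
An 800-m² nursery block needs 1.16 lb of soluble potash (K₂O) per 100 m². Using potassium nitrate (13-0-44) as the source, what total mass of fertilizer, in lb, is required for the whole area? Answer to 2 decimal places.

21.09 lb

Product per 100 m² = 1.16 / 44% = 2.63636 lb.
Total product = 2.63636 × 800 / 100 = 21.0909 lb.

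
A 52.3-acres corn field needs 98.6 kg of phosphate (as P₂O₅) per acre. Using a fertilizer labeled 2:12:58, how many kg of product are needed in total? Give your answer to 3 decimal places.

Product per acre = 98.6 / 12% = 821.667 kg.
Total product = 821.667 × 52.3 = 42973.1667 kg.

42973.167 kg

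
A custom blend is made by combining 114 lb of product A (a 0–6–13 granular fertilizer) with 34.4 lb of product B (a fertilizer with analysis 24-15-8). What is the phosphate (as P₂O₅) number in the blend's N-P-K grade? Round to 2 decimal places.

8.09% P₂O₅

Total mass = 114 + 34.4 = 148.4 lb.
P₂O₅ mass = 6%×114 + 15%×34.4 = 12 lb.
% P₂O₅ = 12 / 148.4 = 8.08625%.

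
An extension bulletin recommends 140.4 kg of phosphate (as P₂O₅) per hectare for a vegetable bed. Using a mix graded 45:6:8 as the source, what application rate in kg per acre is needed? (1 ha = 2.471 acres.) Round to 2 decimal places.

946.99 kg of product per acre

Product per hectare = 140.4 / 6% = 2340 kg.
Convert to per acre: 2340 × 0.404694 = 946.985 kg.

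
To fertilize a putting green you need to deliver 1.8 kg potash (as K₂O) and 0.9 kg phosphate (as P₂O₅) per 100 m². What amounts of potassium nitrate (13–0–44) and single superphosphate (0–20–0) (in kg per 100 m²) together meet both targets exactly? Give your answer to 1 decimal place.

4.1 kg potassium nitrate, 4.5 kg single superphosphate

Let a = kg of potassium nitrate, b = kg of single superphosphate (per 100 m²).
K₂O: 0.44·a + 0·b = 1.8
P₂O₅: 0·a + 0.2·b = 0.9
Solving simultaneously: a = 4.09091, b = 4.5.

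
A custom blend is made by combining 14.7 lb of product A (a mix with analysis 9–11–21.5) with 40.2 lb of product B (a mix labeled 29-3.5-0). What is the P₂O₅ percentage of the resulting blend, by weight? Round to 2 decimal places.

5.51% P₂O₅

Total mass = 14.7 + 40.2 = 54.9 lb.
P₂O₅ mass = 11%×14.7 + 3.5%×40.2 = 3.024 lb.
% P₂O₅ = 3.024 / 54.9 = 5.5082%.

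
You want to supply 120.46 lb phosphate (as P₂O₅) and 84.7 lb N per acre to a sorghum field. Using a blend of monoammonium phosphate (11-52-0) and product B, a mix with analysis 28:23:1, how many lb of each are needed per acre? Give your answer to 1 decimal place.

Per-acre balance (a = monoammonium phosphate, b = product B):
P₂O₅: 0.52·a + 0.23·b = 120.46
N: 0.11·a + 0.28·b = 84.7
Eliminate a: (row1) − 0.52/0.11·(row2) → -1.09364·b = -279.94, so b = 255.972.
Back-substitute: a = (120.46 − 0.23·255.972) / 0.52 = 118.436.

118.4 lb monoammonium phosphate, 256.0 lb product B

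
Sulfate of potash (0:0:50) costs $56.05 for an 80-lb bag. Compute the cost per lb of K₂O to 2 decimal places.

K₂O in bag = 80 × 50% = 40 lb.
Cost per lb K₂O = $56.05 / 40 = $1.4012.

$1.40 per lb K₂O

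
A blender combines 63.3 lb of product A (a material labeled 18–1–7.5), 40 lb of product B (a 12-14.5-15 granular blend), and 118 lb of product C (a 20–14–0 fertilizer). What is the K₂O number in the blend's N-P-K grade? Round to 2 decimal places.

4.86% K₂O

Total mass = 63.3 + 40 + 118 = 221.3 lb.
K₂O mass = 7.5%×63.3 + 15%×40 + 0%×118 = 10.7475 lb.
% K₂O = 10.7475 / 221.3 = 4.85653%.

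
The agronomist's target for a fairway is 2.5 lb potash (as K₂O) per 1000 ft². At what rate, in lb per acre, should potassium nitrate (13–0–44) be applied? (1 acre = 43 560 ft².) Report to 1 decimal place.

Product per 1000 ft² = 2.5 / 44% = 5.68182 lb.
Convert to per acre: 5.68182 × 43.56 = 247.5 lb.

247.5 lb of product per acre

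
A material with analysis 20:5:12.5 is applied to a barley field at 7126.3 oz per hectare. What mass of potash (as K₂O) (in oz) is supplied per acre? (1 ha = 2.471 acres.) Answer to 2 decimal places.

360.50 oz K₂O per acre

K₂O per hectare = 7126.3 × 12.5% = 890.788 oz.
Convert to per acre: 890.788 × 0.404694 = 360.497 oz.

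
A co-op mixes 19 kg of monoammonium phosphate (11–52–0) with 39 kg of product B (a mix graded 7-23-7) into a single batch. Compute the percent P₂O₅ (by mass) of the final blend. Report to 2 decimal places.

Total mass = 19 + 39 = 58 kg.
P₂O₅ mass = 52%×19 + 23%×39 = 18.85 kg.
% P₂O₅ = 18.85 / 58 = 32.5%.

32.50% P₂O₅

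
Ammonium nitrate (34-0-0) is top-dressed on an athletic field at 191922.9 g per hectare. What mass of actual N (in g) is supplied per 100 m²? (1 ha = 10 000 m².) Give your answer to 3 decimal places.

652.538 g N per hundred sq m

nitrogen per hectare = 191922.9 × 34% = 65253.8 g.
Convert to per 100 m²: 65253.8 × 0.01 = 652.5379 g.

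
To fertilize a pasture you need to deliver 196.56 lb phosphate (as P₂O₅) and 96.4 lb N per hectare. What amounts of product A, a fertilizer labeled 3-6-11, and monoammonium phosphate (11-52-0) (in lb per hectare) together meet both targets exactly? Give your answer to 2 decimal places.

3167.38 lb product A, 12.53 lb monoammonium phosphate

Let a = lb of product A, b = lb of monoammonium phosphate (per hectare).
P₂O₅: 0.06·a + 0.52·b = 196.56
N: 0.03·a + 0.11·b = 96.4
Eliminate b: (row1) − 0.52/0.11·(row2) → -0.0818182·a = -259.149, so a = 3167.378.
Then b = (96.4 − 0.03·3167.378) / 0.11 = 12.5333.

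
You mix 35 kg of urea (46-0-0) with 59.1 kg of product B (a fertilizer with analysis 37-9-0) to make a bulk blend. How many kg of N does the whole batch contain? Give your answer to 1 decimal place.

38.0 kg N

N mass = 46%×35 + 37%×59.1 = 37.967 kg.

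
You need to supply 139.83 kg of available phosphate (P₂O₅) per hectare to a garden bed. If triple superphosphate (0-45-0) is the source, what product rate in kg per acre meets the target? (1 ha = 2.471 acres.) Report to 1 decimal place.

Product per hectare = 139.83 / 45% = 310.733 kg.
Convert to per acre: 310.733 × 0.404694 = 125.752 kg.

125.8 kg of product per acre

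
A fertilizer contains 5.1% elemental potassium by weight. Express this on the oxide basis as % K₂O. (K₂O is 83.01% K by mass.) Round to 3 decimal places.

%K₂O = 5.1 / 0.8301 = 6.14384%.

6.144% K₂O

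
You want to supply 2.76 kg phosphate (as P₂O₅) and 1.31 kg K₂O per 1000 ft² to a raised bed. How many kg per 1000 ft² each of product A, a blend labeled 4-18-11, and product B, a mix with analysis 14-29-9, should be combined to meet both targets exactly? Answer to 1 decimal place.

Let a = kg of product A, b = kg of product B (per 1000 ft²).
P₂O₅: 0.18·a + 0.29·b = 2.76
K₂O: 0.11·a + 0.09·b = 1.31
From row1: a = (2.76 − 0.29·b) / 0.18.
Into row2: 0.11·(2.76 − 0.29·b)/0.18 + 0.09·b = 1.31 → b = 4.31847, a = 8.3758.

8.4 kg product A, 4.3 kg product B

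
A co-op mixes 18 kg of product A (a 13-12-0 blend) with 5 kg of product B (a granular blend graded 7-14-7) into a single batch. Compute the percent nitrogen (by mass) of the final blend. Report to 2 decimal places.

Total mass = 18 + 5 = 23 kg.
N mass = 13%×18 + 7%×5 = 2.69 kg.
% N = 2.69 / 23 = 11.6957%.

11.70% N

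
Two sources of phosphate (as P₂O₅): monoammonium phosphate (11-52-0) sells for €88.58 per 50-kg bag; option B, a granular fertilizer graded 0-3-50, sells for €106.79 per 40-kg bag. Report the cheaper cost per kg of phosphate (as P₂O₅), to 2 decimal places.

€3.41 per kg P₂O₅ (monoammonium phosphate)

monoammonium phosphate: P₂O₅ per bag = 50 × 52% = 26 kg; cost = 88.58 / 26 = €3.4069/kg P₂O₅.
option B: P₂O₅ per bag = 40 × 3% = 1.2 kg; cost = 106.79 / 1.2 = €88.9917/kg P₂O₅.
monoammonium phosphate is cheaper.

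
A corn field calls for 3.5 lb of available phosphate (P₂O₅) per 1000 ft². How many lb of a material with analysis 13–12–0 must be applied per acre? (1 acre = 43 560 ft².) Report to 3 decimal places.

1270.500 lb of product per acre

Product per 1000 ft² = 3.5 / 12% = 29.1667 lb.
Convert to per acre: 29.1667 × 43.56 = 1270.5 lb.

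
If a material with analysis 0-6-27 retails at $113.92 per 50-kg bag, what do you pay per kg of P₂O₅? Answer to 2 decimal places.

P₂O₅ in bag = 50 × 6% = 3 kg.
Cost per kg P₂O₅ = $113.92 / 3 = $37.9733.

$37.97 per kg P₂O₅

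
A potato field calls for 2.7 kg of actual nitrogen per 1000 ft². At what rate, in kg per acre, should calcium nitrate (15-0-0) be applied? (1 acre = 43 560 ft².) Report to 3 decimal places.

Product per 1000 ft² = 2.7 / 15% = 18 kg.
Convert to per acre: 18 × 43.56 = 784.08 kg.

784.080 kg of product per acre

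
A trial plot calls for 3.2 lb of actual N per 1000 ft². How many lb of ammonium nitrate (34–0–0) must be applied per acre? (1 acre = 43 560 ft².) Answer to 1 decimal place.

410.0 lb of product per acre

Product per 1000 ft² = 3.2 / 34% = 9.41176 lb.
Convert to per acre: 9.41176 × 43.56 = 409.976 lb.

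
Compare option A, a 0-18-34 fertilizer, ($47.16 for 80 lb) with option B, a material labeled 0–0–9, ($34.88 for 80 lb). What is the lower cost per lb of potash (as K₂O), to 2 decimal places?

$1.73 per lb K₂O (option A)

option A: K₂O per bag = 80 × 34% = 27.2 lb; cost = 47.16 / 27.2 = $1.7338/lb K₂O.
option B: K₂O per bag = 80 × 9% = 7.2 lb; cost = 34.88 / 7.2 = $4.8444/lb K₂O.
option A is cheaper.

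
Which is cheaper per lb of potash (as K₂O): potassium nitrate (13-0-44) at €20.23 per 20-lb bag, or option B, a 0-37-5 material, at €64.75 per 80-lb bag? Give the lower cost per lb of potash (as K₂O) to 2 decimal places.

potassium nitrate: K₂O per bag = 20 × 44% = 8.8 lb; cost = 20.23 / 8.8 = €2.2989/lb K₂O.
option B: K₂O per bag = 80 × 5% = 4 lb; cost = 64.75 / 4 = €16.1875/lb K₂O.
potassium nitrate is cheaper.

€2.30 per lb K₂O (potassium nitrate)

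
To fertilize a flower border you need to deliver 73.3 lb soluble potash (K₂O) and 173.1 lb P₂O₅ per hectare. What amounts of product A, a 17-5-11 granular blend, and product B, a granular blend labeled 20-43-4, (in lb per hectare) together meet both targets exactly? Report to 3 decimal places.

542.936 lb product A, 339.426 lb product B

With a, b = lb per hectare of product A and product B:
K₂O: 0.11·a + 0.04·b = 73.3
P₂O₅: 0.05·a + 0.43·b = 173.1
Eliminate a: (row1) − 0.11/0.05·(row2) → -0.906·b = -307.52, so b = 339.42605.
Back-substitute: a = (73.3 − 0.04·339.42605) / 0.11 = 542.93598.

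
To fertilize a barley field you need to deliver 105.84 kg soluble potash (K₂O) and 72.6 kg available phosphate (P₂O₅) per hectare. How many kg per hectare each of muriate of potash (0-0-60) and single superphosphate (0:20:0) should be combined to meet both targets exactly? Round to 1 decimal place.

Let a = kg of muriate of potash, b = kg of single superphosphate (per hectare).
K₂O: 0.6·a + 0·b = 105.84
P₂O₅: 0·a + 0.2·b = 72.6
Solving simultaneously: a = 176.4, b = 363.

176.4 kg muriate of potash, 363.0 kg single superphosphate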